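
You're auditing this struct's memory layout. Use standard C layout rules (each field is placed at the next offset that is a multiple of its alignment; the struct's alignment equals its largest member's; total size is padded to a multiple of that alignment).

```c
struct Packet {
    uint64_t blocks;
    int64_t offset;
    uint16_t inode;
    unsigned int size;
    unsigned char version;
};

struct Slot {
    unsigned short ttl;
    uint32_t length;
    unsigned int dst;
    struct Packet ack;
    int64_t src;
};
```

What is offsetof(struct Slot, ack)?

16

Packet: 0..8  blocks  (8B, 8-aligned); 8..16  offset  (8B, 8-aligned); 16..18  inode  (2B, 2-aligned); 18..20  -- padding (2B); 20..24  size  (4B, 4-aligned); 24..25  version  (1B, 1-aligned); 25..32  -- tail padding (7B); sizeof = 32, alignof = 8
0..2  ttl  (2B, 2-aligned)
2..4  -- padding (2B)
4..8  length  (4B, 4-aligned)
8..12  dst  (4B, 4-aligned)
12..16  -- padding (4B)
16..48  ack  (32B, 8-aligned)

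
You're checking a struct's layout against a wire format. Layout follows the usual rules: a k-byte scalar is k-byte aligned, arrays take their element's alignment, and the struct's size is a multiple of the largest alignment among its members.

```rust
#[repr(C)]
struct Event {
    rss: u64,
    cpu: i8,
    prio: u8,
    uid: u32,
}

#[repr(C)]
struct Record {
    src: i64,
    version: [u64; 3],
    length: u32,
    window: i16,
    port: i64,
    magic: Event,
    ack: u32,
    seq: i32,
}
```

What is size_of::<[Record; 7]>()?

504

Event: rss at 0 (size 8, align 8) → ends 8; cpu at 8 (size 1, align 1) → ends 9; prio at 9 (size 1, align 1) → ends 10; pad 2 to align 4 for uid; uid at 12 (size 4, align 4) → ends 16; total 16 bytes, alignment 8
src at 0 (size 8, align 8) → ends 8
version at 8 (size 24, align 8) → ends 32
length at 32 (size 4, align 4) → ends 36
window at 36 (size 2, align 2) → ends 38
pad 2 to align 8 for port
port at 40 (size 8, align 8) → ends 48
magic at 48 (size 16, align 8) → ends 64
ack at 64 (size 4, align 4) → ends 68
seq at 68 (size 4, align 4) → ends 72
total 72 bytes, alignment 8
array of 7: 7 × 72 = 504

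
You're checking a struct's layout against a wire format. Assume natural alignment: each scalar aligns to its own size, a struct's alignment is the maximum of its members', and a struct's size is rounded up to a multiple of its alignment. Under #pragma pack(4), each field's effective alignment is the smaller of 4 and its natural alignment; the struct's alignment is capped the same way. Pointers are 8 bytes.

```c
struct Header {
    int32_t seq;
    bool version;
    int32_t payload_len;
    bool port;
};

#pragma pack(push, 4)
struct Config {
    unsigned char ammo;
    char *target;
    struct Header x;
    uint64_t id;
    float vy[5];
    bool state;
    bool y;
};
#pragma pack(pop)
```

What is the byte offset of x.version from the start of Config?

Header: 0..4  seq  (4B, 4-aligned); 4..5  version  (1B, 1-aligned); 5..8  -- padding (3B); 8..12  payload_len  (4B, 4-aligned); 12..13  port  (1B, 1-aligned); 13..16  -- tail padding (3B); sizeof = 16, alignof = 4
0..1  ammo  (1B, 1-aligned)
1..4  -- padding (3B)
4..12  target  (8B, 4-aligned)
12..28  x  (16B, 4-aligned)
within Header: version at 4
12 + 4 = 16

16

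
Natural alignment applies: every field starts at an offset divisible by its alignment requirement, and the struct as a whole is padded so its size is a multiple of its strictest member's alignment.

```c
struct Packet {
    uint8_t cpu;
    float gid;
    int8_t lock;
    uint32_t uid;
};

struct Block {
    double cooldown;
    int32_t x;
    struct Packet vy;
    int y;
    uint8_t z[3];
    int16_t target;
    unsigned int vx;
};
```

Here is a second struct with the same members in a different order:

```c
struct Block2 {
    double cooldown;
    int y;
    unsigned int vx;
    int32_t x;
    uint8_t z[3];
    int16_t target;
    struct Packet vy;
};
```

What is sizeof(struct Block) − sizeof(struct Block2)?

0

Packet: cpu at 0 (size 1, align 1) → ends 1; pad 3 to align 4 for gid; gid at 4 (size 4, align 4) → ends 8; lock at 8 (size 1, align 1) → ends 9; pad 3 to align 4 for uid; uid at 12 (size 4, align 4) → ends 16; total 16 bytes, alignment 4
cooldown at 0 (size 8, align 8) → ends 8
x at 8 (size 4, align 4) → ends 12
vy at 12 (size 16, align 4) → ends 28
y at 28 (size 4, align 4) → ends 32
z at 32 (size 3, align 1) → ends 35
pad 1 to align 2 for target
target at 36 (size 2, align 2) → ends 38
pad 2 to align 4 for vx
vx at 40 (size 4, align 4) → ends 44
tail pad 4 to reach multiple of 8
total 48 bytes, alignment 8
— Block2 —
cooldown at 0 (size 8, align 8) → ends 8
y at 8 (size 4, align 4) → ends 12
vx at 12 (size 4, align 4) → ends 16
x at 16 (size 4, align 4) → ends 20
z at 20 (size 3, align 1) → ends 23
pad 1 to align 2 for target
target at 24 (size 2, align 2) → ends 26
pad 2 to align 4 for vy
vy at 28 (size 16, align 4) → ends 44
tail pad 4 to reach multiple of 8
total 48 bytes, alignment 8
48 − 48 = 0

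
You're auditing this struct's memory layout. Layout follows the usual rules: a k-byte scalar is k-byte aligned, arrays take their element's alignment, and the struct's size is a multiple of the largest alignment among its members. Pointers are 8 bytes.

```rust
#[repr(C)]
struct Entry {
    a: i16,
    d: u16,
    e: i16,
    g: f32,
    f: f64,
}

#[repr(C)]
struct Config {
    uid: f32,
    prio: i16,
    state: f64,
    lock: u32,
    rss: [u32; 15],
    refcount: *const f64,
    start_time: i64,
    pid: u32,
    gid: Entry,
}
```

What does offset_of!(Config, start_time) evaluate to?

Entry: 0..2  a  (2B, 2-aligned); 2..4  d  (2B, 2-aligned); 4..6  e  (2B, 2-aligned); 6..8  -- padding (2B); 8..12  g  (4B, 4-aligned); 12..16  -- padding (4B); 16..24  f  (8B, 8-aligned); sizeof = 24, alignof = 8
0..4  uid  (4B, 4-aligned)
4..6  prio  (2B, 2-aligned)
6..8  -- padding (2B)
8..16  state  (8B, 8-aligned)
16..20  lock  (4B, 4-aligned)
20..80  rss  (60B, 4-aligned)
80..88  refcount  (8B, 8-aligned)
88..96  start_time  (8B, 8-aligned)

88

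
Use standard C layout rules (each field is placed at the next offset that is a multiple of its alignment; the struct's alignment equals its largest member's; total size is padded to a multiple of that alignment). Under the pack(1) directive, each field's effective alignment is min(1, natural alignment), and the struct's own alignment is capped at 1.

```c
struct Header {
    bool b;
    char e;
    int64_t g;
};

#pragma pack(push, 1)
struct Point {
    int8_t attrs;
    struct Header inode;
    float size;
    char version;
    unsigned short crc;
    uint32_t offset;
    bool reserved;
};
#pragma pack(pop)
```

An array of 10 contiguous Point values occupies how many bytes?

Header: 0..1  b  (1B, 1-aligned); 1..2  e  (1B, 1-aligned); 2..8  -- padding (6B); 8..16  g  (8B, 8-aligned); sizeof = 16, alignof = 8
0..1  attrs  (1B, 1-aligned)
1..17  inode  (16B, 1-aligned)
17..21  size  (4B, 1-aligned)
21..22  version  (1B, 1-aligned)
22..24  crc  (2B, 1-aligned)
24..28  offset  (4B, 1-aligned)
28..29  reserved  (1B, 1-aligned)
sizeof = 29, alignof = 1
array of 10: 10 × 29 = 290

290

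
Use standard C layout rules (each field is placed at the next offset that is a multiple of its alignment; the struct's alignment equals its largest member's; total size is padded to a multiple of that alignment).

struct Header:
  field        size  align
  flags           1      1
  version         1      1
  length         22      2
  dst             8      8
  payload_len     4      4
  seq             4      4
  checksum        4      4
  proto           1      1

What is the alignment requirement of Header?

8

member alignments: flags=1, version=1, length=2, dst=8, payload_len=4, seq=4, checksum=4, proto=1
max = 8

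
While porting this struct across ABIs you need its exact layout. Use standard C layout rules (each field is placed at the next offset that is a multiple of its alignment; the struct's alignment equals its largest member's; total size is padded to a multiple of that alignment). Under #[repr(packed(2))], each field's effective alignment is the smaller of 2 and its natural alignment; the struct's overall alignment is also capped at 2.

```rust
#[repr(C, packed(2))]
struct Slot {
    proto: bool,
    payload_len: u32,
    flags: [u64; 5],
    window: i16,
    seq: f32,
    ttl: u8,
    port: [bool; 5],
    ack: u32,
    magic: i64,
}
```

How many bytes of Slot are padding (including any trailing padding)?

1

@0: proto [1B, align 1] → 1
+1 pad (align 2)
@2: payload_len [4B, align 2] → 6
@6: flags [40B, align 2] → 46
@46: window [2B, align 2] → 48
@48: seq [4B, align 2] → 52
@52: ttl [1B, align 1] → 53
@53: port [5B, align 1] → 58
@58: ack [4B, align 2] → 62
@62: magic [8B, align 2] → 70
size 70, align 2
data bytes 69, size 70 → padding 1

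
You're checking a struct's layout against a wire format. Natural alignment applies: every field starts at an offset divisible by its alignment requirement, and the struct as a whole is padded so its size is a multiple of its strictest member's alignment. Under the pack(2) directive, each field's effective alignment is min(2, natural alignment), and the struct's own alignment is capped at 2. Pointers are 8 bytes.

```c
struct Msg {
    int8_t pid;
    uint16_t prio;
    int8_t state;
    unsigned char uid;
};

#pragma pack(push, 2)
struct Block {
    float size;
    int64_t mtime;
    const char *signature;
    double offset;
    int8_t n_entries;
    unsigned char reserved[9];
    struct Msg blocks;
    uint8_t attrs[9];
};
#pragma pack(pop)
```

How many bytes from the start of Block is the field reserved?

29

Msg: 0..1  pid  (1B, 1-aligned); 1..2  -- padding (1B); 2..4  prio  (2B, 2-aligned); 4..5  state  (1B, 1-aligned); 5..6  uid  (1B, 1-aligned); sizeof = 6, alignof = 2
0..4  size  (4B, 2-aligned)
4..12  mtime  (8B, 2-aligned)
12..20  signature  (8B, 2-aligned)
20..28  offset  (8B, 2-aligned)
28..29  n_entries  (1B, 1-aligned)
29..38  reserved  (9B, 1-aligned)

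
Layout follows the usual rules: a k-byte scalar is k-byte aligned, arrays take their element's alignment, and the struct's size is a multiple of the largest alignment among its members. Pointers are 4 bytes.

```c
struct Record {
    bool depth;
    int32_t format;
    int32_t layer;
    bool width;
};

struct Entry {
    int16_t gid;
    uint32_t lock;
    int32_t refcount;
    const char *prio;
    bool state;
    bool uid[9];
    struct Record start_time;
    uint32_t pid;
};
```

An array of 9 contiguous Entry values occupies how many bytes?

Record: depth at 0 (size 1, align 1) → ends 1; pad 3 to align 4 for format; format at 4 (size 4, align 4) → ends 8; layer at 8 (size 4, align 4) → ends 12; width at 12 (size 1, align 1) → ends 13; tail pad 3 to reach multiple of 4; total 16 bytes, alignment 4
gid at 0 (size 2, align 2) → ends 2
pad 2 to align 4 for lock
lock at 4 (size 4, align 4) → ends 8
refcount at 8 (size 4, align 4) → ends 12
prio at 12 (size 4, align 4) → ends 16
state at 16 (size 1, align 1) → ends 17
uid at 17 (size 9, align 1) → ends 26
pad 2 to align 4 for start_time
start_time at 28 (size 16, align 4) → ends 44
pid at 44 (size 4, align 4) → ends 48
total 48 bytes, alignment 4
array of 9: 9 × 48 = 432

432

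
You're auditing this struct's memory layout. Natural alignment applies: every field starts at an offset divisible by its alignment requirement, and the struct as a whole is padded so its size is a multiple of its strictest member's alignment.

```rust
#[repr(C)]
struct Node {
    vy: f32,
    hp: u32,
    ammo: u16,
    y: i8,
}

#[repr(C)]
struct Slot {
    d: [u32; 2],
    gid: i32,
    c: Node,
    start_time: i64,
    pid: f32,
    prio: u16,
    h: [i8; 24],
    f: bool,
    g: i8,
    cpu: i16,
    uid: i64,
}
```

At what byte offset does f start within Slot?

62

Node: vy at 0 (size 4, align 4) → ends 4; hp at 4 (size 4, align 4) → ends 8; ammo at 8 (size 2, align 2) → ends 10; y at 10 (size 1, align 1) → ends 11; tail pad 1 to reach multiple of 4; total 12 bytes, alignment 4
d at 0 (size 8, align 4) → ends 8
gid at 8 (size 4, align 4) → ends 12
c at 12 (size 12, align 4) → ends 24
start_time at 24 (size 8, align 8) → ends 32
pid at 32 (size 4, align 4) → ends 36
prio at 36 (size 2, align 2) → ends 38
h at 38 (size 24, align 1) → ends 62
f at 62 (size 1, align 1) → ends 63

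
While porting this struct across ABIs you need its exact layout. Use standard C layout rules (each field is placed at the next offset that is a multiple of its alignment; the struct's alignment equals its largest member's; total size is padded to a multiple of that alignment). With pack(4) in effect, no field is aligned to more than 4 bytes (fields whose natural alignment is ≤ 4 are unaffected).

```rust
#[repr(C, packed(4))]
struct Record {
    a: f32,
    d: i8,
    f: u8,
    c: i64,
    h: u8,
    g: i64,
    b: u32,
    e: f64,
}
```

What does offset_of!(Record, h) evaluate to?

0..4  a  (4B, 4-aligned)
4..5  d  (1B, 1-aligned)
5..6  f  (1B, 1-aligned)
6..8  -- padding (2B)
8..16  c  (8B, 4-aligned)
16..17  h  (1B, 1-aligned)

16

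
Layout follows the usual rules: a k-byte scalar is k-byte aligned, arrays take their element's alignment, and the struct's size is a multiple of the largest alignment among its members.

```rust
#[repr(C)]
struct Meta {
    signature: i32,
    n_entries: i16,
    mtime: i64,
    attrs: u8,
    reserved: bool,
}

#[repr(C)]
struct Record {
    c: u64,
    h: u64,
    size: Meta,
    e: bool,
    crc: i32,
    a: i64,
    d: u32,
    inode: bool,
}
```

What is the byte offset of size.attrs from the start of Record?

Meta: @0: signature [4B, align 4] → 4; @4: n_entries [2B, align 2] → 6; +2 pad (align 8); @8: mtime [8B, align 8] → 16; @16: attrs [1B, align 1] → 17; @17: reserved [1B, align 1] → 18; +6 tail pad (align 8); size 24, align 8
@0: c [8B, align 8] → 8
@8: h [8B, align 8] → 16
@16: size [24B, align 8] → 40
within Meta: attrs at 16
16 + 16 = 32

32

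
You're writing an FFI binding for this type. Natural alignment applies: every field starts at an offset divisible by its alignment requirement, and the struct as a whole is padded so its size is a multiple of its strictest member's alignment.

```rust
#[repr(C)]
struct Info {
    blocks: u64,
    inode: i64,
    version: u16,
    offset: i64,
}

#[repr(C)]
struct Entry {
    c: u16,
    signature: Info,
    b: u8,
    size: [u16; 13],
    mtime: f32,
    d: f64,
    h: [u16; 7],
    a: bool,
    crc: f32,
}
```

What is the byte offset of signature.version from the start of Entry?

Info: 0..8  blocks  (8B, 8-aligned); 8..16  inode  (8B, 8-aligned); 16..18  version  (2B, 2-aligned); 18..24  -- padding (6B); 24..32  offset  (8B, 8-aligned); sizeof = 32, alignof = 8
0..2  c  (2B, 2-aligned)
2..8  -- padding (6B)
8..40  signature  (32B, 8-aligned)
within Info: version at 16
8 + 16 = 24

24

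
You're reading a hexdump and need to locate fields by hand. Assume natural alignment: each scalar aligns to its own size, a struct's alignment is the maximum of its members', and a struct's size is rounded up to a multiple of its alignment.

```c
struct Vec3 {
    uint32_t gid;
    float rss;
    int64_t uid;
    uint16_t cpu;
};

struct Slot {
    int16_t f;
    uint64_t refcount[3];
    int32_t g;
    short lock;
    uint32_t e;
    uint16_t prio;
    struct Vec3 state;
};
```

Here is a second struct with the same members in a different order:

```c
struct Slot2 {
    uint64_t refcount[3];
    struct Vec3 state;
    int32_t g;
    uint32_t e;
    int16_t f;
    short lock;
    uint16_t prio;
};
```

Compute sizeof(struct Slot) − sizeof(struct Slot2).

Vec3: @0: gid [4B, align 4] → 4; @4: rss [4B, align 4] → 8; @8: uid [8B, align 8] → 16; @16: cpu [2B, align 2] → 18; +6 tail pad (align 8); size 24, align 8
@0: f [2B, align 2] → 2
+6 pad (align 8)
@8: refcount [24B, align 8] → 32
@32: g [4B, align 4] → 36
@36: lock [2B, align 2] → 38
+2 pad (align 4)
@40: e [4B, align 4] → 44
@44: prio [2B, align 2] → 46
+2 pad (align 8)
@48: state [24B, align 8] → 72
size 72, align 8
— Slot2 —
@0: refcount [24B, align 8] → 24
@24: state [24B, align 8] → 48
@48: g [4B, align 4] → 52
@52: e [4B, align 4] → 56
@56: f [2B, align 2] → 58
@58: lock [2B, align 2] → 60
@60: prio [2B, align 2] → 62
+2 tail pad (align 8)
size 64, align 8
72 − 64 = 8

8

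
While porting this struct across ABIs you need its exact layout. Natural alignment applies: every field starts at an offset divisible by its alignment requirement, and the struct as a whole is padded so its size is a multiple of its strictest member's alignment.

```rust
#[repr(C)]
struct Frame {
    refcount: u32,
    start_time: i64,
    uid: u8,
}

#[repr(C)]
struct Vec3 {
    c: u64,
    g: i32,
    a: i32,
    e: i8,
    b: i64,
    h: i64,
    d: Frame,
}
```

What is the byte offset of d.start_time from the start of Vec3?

Frame: refcount at 0 (size 4, align 4) → ends 4; pad 4 to align 8 for start_time; start_time at 8 (size 8, align 8) → ends 16; uid at 16 (size 1, align 1) → ends 17; tail pad 7 to reach multiple of 8; total 24 bytes, alignment 8
c at 0 (size 8, align 8) → ends 8
g at 8 (size 4, align 4) → ends 12
a at 12 (size 4, align 4) → ends 16
e at 16 (size 1, align 1) → ends 17
pad 7 to align 8 for b
b at 24 (size 8, align 8) → ends 32
h at 32 (size 8, align 8) → ends 40
d at 40 (size 24, align 8) → ends 64
within Frame: start_time at 8
40 + 8 = 48

48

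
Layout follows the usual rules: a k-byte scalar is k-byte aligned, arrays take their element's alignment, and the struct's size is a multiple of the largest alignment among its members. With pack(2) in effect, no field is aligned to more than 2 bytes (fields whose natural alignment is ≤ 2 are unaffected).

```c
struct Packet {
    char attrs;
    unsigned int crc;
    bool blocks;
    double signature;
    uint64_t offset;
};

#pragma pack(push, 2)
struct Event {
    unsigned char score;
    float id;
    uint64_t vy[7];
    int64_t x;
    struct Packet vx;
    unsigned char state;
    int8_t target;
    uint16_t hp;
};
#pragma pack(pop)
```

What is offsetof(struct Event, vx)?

Packet: attrs at 0 (size 1, align 1) → ends 1; pad 3 to align 4 for crc; crc at 4 (size 4, align 4) → ends 8; blocks at 8 (size 1, align 1) → ends 9; pad 7 to align 8 for signature; signature at 16 (size 8, align 8) → ends 24; offset at 24 (size 8, align 8) → ends 32; total 32 bytes, alignment 8
score at 0 (size 1, align 1) → ends 1
pad 1 to align 2 for id
id at 2 (size 4, align 2) → ends 6
vy at 6 (size 56, align 2) → ends 62
x at 62 (size 8, align 2) → ends 70
vx at 70 (size 32, align 2) → ends 102

70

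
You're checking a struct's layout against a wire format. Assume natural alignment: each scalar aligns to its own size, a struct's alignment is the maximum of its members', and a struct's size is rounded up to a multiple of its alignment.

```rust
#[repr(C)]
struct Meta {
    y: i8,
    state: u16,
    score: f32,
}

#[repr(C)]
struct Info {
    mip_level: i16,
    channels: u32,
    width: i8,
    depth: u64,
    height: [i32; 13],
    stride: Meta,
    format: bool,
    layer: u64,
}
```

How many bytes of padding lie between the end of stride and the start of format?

Meta: @0: y [1B, align 1] → 1; +1 pad (align 2); @2: state [2B, align 2] → 4; @4: score [4B, align 4] → 8; size 8, align 4
@0: mip_level [2B, align 2] → 2
+2 pad (align 4)
@4: channels [4B, align 4] → 8
@8: width [1B, align 1] → 9
+7 pad (align 8)
@16: depth [8B, align 8] → 24
@24: height [52B, align 4] → 76
@76: stride [8B, align 4] → 84
@84: format [1B, align 1] → 85

0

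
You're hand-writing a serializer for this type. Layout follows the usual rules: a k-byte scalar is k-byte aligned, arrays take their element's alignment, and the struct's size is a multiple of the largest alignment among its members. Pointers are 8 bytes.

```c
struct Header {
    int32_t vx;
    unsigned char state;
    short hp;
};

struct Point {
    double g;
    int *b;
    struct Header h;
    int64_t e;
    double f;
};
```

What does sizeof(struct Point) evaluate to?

40 bytes

Header: vx at 0 (size 4, align 4) → ends 4; state at 4 (size 1, align 1) → ends 5; pad 1 to align 2 for hp; hp at 6 (size 2, align 2) → ends 8; total 8 bytes, alignment 4
g at 0 (size 8, align 8) → ends 8
b at 8 (size 8, align 8) → ends 16
h at 16 (size 8, align 4) → ends 24
e at 24 (size 8, align 8) → ends 32
f at 32 (size 8, align 8) → ends 40
total 40 bytes, alignment 8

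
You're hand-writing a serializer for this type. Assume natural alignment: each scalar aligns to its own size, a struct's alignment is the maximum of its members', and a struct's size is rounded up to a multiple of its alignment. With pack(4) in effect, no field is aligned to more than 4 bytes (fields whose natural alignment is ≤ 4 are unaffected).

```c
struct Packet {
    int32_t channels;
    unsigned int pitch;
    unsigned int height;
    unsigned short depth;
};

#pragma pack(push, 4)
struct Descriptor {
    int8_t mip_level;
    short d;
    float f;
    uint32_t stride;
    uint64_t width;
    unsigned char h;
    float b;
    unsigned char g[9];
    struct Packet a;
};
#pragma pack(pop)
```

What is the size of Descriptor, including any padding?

56 bytes

Packet: @0: channels [4B, align 4] → 4; @4: pitch [4B, align 4] → 8; @8: height [4B, align 4] → 12; @12: depth [2B, align 2] → 14; +2 tail pad (align 4); size 16, align 4
@0: mip_level [1B, align 1] → 1
+1 pad (align 2)
@2: d [2B, align 2] → 4
@4: f [4B, align 4] → 8
@8: stride [4B, align 4] → 12
@12: width [8B, align 4] → 20
@20: h [1B, align 1] → 21
+3 pad (align 4)
@24: b [4B, align 4] → 28
@28: g [9B, align 1] → 37
+3 pad (align 4)
@40: a [16B, align 4] → 56
size 56, align 4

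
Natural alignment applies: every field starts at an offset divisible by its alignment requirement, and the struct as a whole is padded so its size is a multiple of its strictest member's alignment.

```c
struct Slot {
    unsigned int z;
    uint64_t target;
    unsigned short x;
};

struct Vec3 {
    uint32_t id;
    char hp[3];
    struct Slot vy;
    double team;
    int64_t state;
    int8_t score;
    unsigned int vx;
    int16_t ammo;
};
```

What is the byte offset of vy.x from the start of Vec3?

24

Slot: z at 0 (size 4, align 4) → ends 4; pad 4 to align 8 for target; target at 8 (size 8, align 8) → ends 16; x at 16 (size 2, align 2) → ends 18; tail pad 6 to reach multiple of 8; total 24 bytes, alignment 8
id at 0 (size 4, align 4) → ends 4
hp at 4 (size 3, align 1) → ends 7
pad 1 to align 8 for vy
vy at 8 (size 24, align 8) → ends 32
within Slot: x at 16
8 + 16 = 24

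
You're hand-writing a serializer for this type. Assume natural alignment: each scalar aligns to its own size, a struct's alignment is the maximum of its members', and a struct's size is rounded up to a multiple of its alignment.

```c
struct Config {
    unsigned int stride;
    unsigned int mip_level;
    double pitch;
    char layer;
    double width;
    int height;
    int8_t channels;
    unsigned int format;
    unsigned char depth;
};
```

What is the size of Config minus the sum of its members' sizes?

stride at 0 (size 4, align 4) → ends 4
mip_level at 4 (size 4, align 4) → ends 8
pitch at 8 (size 8, align 8) → ends 16
layer at 16 (size 1, align 1) → ends 17
pad 7 to align 8 for width
width at 24 (size 8, align 8) → ends 32
height at 32 (size 4, align 4) → ends 36
channels at 36 (size 1, align 1) → ends 37
pad 3 to align 4 for format
format at 40 (size 4, align 4) → ends 44
depth at 44 (size 1, align 1) → ends 45
tail pad 3 to reach multiple of 8
total 48 bytes, alignment 8
data bytes 35, size 48 → padding 13

13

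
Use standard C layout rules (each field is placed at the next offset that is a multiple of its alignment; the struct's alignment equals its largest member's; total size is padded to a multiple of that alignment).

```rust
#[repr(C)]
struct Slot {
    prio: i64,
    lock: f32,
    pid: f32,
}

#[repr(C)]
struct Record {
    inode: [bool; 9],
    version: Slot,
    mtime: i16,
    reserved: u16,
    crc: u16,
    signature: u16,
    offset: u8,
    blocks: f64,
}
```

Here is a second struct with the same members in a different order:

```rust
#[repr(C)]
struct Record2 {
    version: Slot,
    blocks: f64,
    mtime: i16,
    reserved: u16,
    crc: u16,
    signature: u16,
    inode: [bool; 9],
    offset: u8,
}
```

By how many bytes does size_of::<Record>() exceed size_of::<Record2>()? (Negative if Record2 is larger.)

Slot: @0: prio [8B, align 8] → 8; @8: lock [4B, align 4] → 12; @12: pid [4B, align 4] → 16; size 16, align 8
@0: inode [9B, align 1] → 9
+7 pad (align 8)
@16: version [16B, align 8] → 32
@32: mtime [2B, align 2] → 34
@34: reserved [2B, align 2] → 36
@36: crc [2B, align 2] → 38
@38: signature [2B, align 2] → 40
@40: offset [1B, align 1] → 41
+7 pad (align 8)
@48: blocks [8B, align 8] → 56
size 56, align 8
— Record2 —
@0: version [16B, align 8] → 16
@16: blocks [8B, align 8] → 24
@24: mtime [2B, align 2] → 26
@26: reserved [2B, align 2] → 28
@28: crc [2B, align 2] → 30
@30: signature [2B, align 2] → 32
@32: inode [9B, align 1] → 41
@41: offset [1B, align 1] → 42
+6 tail pad (align 8)
size 48, align 8
56 − 48 = 8

8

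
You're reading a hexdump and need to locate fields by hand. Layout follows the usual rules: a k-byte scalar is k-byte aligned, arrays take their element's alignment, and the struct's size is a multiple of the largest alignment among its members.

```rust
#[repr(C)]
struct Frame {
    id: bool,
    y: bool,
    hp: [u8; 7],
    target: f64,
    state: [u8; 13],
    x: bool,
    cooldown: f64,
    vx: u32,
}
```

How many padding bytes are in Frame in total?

13

id at 0 (size 1, align 1) → ends 1
y at 1 (size 1, align 1) → ends 2
hp at 2 (size 7, align 1) → ends 9
pad 7 to align 8 for target
target at 16 (size 8, align 8) → ends 24
state at 24 (size 13, align 1) → ends 37
x at 37 (size 1, align 1) → ends 38
pad 2 to align 8 for cooldown
cooldown at 40 (size 8, align 8) → ends 48
vx at 48 (size 4, align 4) → ends 52
tail pad 4 to reach multiple of 8
total 56 bytes, alignment 8
data bytes 43, size 56 → padding 13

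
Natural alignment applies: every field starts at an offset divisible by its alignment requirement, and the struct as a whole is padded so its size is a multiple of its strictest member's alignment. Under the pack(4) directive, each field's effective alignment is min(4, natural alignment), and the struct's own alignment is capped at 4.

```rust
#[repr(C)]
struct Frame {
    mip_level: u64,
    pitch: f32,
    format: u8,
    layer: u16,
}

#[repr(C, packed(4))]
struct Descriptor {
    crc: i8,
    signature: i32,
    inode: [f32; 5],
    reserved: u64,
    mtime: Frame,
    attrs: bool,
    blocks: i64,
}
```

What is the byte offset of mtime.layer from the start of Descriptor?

Frame: mip_level at 0 (size 8, align 8) → ends 8; pitch at 8 (size 4, align 4) → ends 12; format at 12 (size 1, align 1) → ends 13; pad 1 to align 2 for layer; layer at 14 (size 2, align 2) → ends 16; total 16 bytes, alignment 8
crc at 0 (size 1, align 1) → ends 1
pad 3 to align 4 for signature
signature at 4 (size 4, align 4) → ends 8
inode at 8 (size 20, align 4) → ends 28
reserved at 28 (size 8, align 4) → ends 36
mtime at 36 (size 16, align 4) → ends 52
within Frame: layer at 14
36 + 14 = 50

50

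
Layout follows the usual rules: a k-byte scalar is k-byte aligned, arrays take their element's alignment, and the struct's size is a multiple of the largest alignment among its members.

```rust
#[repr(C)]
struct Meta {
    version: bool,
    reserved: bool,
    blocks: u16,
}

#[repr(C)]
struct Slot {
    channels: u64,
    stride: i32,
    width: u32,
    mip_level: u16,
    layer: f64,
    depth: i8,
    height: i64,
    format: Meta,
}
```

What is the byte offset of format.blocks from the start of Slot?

50

Meta: 0..1  version  (1B, 1-aligned); 1..2  reserved  (1B, 1-aligned); 2..4  blocks  (2B, 2-aligned); sizeof = 4, alignof = 2
0..8  channels  (8B, 8-aligned)
8..12  stride  (4B, 4-aligned)
12..16  width  (4B, 4-aligned)
16..18  mip_level  (2B, 2-aligned)
18..24  -- padding (6B)
24..32  layer  (8B, 8-aligned)
32..33  depth  (1B, 1-aligned)
33..40  -- padding (7B)
40..48  height  (8B, 8-aligned)
48..52  format  (4B, 2-aligned)
within Meta: blocks at 2
48 + 2 = 50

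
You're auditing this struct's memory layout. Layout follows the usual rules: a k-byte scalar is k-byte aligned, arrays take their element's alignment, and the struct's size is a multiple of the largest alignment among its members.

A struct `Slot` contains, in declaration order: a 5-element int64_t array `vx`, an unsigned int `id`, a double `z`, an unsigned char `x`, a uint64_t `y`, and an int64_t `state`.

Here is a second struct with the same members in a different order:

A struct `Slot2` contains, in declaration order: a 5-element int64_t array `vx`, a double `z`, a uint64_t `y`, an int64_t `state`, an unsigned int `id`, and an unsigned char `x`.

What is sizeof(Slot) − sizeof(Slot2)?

vx at 0 (size 40, align 8) → ends 40
id at 40 (size 4, align 4) → ends 44
pad 4 to align 8 for z
z at 48 (size 8, align 8) → ends 56
x at 56 (size 1, align 1) → ends 57
pad 7 to align 8 for y
y at 64 (size 8, align 8) → ends 72
state at 72 (size 8, align 8) → ends 80
total 80 bytes, alignment 8
— Slot2 —
vx at 0 (size 40, align 8) → ends 40
z at 40 (size 8, align 8) → ends 48
y at 48 (size 8, align 8) → ends 56
state at 56 (size 8, align 8) → ends 64
id at 64 (size 4, align 4) → ends 68
x at 68 (size 1, align 1) → ends 69
tail pad 3 to reach multiple of 8
total 72 bytes, alignment 8
80 − 72 = 8

8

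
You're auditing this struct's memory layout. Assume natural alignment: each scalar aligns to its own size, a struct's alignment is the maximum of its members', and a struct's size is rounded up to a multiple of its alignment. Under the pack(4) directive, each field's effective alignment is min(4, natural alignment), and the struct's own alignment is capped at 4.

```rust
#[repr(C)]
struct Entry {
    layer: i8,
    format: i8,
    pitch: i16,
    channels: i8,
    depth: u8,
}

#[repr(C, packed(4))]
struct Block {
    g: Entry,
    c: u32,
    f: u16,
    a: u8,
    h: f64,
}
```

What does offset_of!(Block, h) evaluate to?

Entry: @0: layer [1B, align 1] → 1; @1: format [1B, align 1] → 2; @2: pitch [2B, align 2] → 4; @4: channels [1B, align 1] → 5; @5: depth [1B, align 1] → 6; size 6, align 2
@0: g [6B, align 2] → 6
+2 pad (align 4)
@8: c [4B, align 4] → 12
@12: f [2B, align 2] → 14
@14: a [1B, align 1] → 15
+1 pad (align 4)
@16: h [8B, align 4] → 24

16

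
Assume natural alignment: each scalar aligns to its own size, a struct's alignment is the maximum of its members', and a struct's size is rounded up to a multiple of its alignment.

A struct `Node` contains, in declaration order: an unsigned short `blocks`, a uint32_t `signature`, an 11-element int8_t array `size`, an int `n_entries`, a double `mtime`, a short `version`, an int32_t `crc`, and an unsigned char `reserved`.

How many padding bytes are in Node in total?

12

blocks at 0 (size 2, align 2) → ends 2
pad 2 to align 4 for signature
signature at 4 (size 4, align 4) → ends 8
size at 8 (size 11, align 1) → ends 19
pad 1 to align 4 for n_entries
n_entries at 20 (size 4, align 4) → ends 24
mtime at 24 (size 8, align 8) → ends 32
version at 32 (size 2, align 2) → ends 34
pad 2 to align 4 for crc
crc at 36 (size 4, align 4) → ends 40
reserved at 40 (size 1, align 1) → ends 41
tail pad 7 to reach multiple of 8
total 48 bytes, alignment 8
data bytes 36, size 48 → padding 12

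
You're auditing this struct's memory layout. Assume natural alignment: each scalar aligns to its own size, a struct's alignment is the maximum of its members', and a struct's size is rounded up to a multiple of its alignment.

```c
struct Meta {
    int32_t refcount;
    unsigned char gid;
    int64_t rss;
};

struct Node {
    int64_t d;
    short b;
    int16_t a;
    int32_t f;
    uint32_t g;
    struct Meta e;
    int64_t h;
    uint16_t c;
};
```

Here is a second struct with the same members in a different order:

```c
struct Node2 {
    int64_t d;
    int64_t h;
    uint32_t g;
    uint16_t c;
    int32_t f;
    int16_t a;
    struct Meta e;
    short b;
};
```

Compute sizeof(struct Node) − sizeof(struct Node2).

0

Meta: @0: refcount [4B, align 4] → 4; @4: gid [1B, align 1] → 5; +3 pad (align 8); @8: rss [8B, align 8] → 16; size 16, align 8
@0: d [8B, align 8] → 8
@8: b [2B, align 2] → 10
@10: a [2B, align 2] → 12
@12: f [4B, align 4] → 16
@16: g [4B, align 4] → 20
+4 pad (align 8)
@24: e [16B, align 8] → 40
@40: h [8B, align 8] → 48
@48: c [2B, align 2] → 50
+6 tail pad (align 8)
size 56, align 8
— Node2 —
@0: d [8B, align 8] → 8
@8: h [8B, align 8] → 16
@16: g [4B, align 4] → 20
@20: c [2B, align 2] → 22
+2 pad (align 4)
@24: f [4B, align 4] → 28
@28: a [2B, align 2] → 30
+2 pad (align 8)
@32: e [16B, align 8] → 48
@48: b [2B, align 2] → 50
+6 tail pad (align 8)
size 56, align 8
56 − 56 = 0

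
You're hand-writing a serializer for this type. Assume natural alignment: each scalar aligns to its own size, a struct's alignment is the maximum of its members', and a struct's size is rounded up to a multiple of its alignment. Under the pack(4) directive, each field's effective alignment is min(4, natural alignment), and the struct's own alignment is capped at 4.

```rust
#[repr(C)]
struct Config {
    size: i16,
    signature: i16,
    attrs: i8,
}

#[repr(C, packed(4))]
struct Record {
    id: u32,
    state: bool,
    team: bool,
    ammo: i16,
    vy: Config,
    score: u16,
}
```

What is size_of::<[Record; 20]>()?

Config: @0: size [2B, align 2] → 2; @2: signature [2B, align 2] → 4; @4: attrs [1B, align 1] → 5; +1 tail pad (align 2); size 6, align 2
@0: id [4B, align 4] → 4
@4: state [1B, align 1] → 5
@5: team [1B, align 1] → 6
@6: ammo [2B, align 2] → 8
@8: vy [6B, align 2] → 14
@14: score [2B, align 2] → 16
size 16, align 4
array of 20: 20 × 16 = 320

320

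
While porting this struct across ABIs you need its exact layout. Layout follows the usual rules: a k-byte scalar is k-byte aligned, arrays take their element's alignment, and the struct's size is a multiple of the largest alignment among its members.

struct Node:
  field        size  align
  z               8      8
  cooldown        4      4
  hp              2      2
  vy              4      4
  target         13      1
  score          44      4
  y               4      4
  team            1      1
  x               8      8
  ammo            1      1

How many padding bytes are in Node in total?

15

0..8  z  (8B, 8-aligned)
8..12  cooldown  (4B, 4-aligned)
12..14  hp  (2B, 2-aligned)
14..16  -- padding (2B)
16..20  vy  (4B, 4-aligned)
20..33  target  (13B, 1-aligned)
33..36  -- padding (3B)
36..80  score  (44B, 4-aligned)
80..84  y  (4B, 4-aligned)
84..85  team  (1B, 1-aligned)
85..88  -- padding (3B)
88..96  x  (8B, 8-aligned)
96..97  ammo  (1B, 1-aligned)
97..104  -- tail padding (7B)
sizeof = 104, alignof = 8
data bytes 89, size 104 → padding 15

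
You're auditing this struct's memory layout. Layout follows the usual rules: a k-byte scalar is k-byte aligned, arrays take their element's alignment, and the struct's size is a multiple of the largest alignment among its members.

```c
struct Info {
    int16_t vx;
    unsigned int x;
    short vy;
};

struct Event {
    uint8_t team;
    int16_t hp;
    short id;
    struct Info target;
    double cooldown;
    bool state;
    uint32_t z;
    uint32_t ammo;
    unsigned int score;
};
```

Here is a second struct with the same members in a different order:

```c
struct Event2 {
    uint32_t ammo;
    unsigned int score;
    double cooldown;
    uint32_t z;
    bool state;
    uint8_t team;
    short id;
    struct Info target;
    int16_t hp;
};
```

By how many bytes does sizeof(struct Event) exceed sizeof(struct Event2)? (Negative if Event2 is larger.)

8

Info: 0..2  vx  (2B, 2-aligned); 2..4  -- padding (2B); 4..8  x  (4B, 4-aligned); 8..10  vy  (2B, 2-aligned); 10..12  -- tail padding (2B); sizeof = 12, alignof = 4
0..1  team  (1B, 1-aligned)
1..2  -- padding (1B)
2..4  hp  (2B, 2-aligned)
4..6  id  (2B, 2-aligned)
6..8  -- padding (2B)
8..20  target  (12B, 4-aligned)
20..24  -- padding (4B)
24..32  cooldown  (8B, 8-aligned)
32..33  state  (1B, 1-aligned)
33..36  -- padding (3B)
36..40  z  (4B, 4-aligned)
40..44  ammo  (4B, 4-aligned)
44..48  score  (4B, 4-aligned)
sizeof = 48, alignof = 8
— Event2 —
0..4  ammo  (4B, 4-aligned)
4..8  score  (4B, 4-aligned)
8..16  cooldown  (8B, 8-aligned)
16..20  z  (4B, 4-aligned)
20..21  state  (1B, 1-aligned)
21..22  team  (1B, 1-aligned)
22..24  id  (2B, 2-aligned)
24..36  target  (12B, 4-aligned)
36..38  hp  (2B, 2-aligned)
38..40  -- tail padding (2B)
sizeof = 40, alignof = 8
48 − 40 = 8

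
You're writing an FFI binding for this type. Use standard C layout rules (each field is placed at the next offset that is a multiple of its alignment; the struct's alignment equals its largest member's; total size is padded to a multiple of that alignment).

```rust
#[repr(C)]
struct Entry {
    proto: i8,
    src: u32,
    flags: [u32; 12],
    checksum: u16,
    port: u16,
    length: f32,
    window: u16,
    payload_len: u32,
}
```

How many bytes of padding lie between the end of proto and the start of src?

3

proto at 0 (size 1, align 1) → ends 1
pad 3 to align 4 for src
src at 4 (size 4, align 4) → ends 8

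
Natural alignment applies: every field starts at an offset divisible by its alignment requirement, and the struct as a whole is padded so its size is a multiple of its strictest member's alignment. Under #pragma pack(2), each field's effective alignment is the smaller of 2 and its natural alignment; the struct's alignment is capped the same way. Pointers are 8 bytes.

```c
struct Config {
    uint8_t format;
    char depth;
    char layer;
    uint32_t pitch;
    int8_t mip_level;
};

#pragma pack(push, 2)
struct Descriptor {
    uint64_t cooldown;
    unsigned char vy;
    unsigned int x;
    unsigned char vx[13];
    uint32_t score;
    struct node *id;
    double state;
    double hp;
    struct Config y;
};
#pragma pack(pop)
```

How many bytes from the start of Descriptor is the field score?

28

Config: 0..1  format  (1B, 1-aligned); 1..2  depth  (1B, 1-aligned); 2..3  layer  (1B, 1-aligned); 3..4  -- padding (1B); 4..8  pitch  (4B, 4-aligned); 8..9  mip_level  (1B, 1-aligned); 9..12  -- tail padding (3B); sizeof = 12, alignof = 4
0..8  cooldown  (8B, 2-aligned)
8..9  vy  (1B, 1-aligned)
9..10  -- padding (1B)
10..14  x  (4B, 2-aligned)
14..27  vx  (13B, 1-aligned)
27..28  -- padding (1B)
28..32  score  (4B, 2-aligned)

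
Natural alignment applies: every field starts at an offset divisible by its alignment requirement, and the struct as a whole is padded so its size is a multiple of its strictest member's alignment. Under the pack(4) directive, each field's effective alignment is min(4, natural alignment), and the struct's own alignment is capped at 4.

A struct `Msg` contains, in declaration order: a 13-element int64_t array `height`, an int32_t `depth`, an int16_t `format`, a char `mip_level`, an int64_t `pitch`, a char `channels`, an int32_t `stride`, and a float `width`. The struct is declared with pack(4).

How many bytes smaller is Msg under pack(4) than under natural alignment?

4

natural layout:
  0..104  height  (104B, 8-aligned)
  104..108  depth  (4B, 4-aligned)
  108..110  format  (2B, 2-aligned)
  110..111  mip_level  (1B, 1-aligned)
  111..112  -- padding (1B)
  112..120  pitch  (8B, 8-aligned)
  120..121  channels  (1B, 1-aligned)
  121..124  -- padding (3B)
  124..128  stride  (4B, 4-aligned)
  128..132  width  (4B, 4-aligned)
  132..136  -- tail padding (4B)
  sizeof = 136, alignof = 8
packed(4) layout:
  0..104  height  (104B, 4-aligned)
  104..108  depth  (4B, 4-aligned)
  108..110  format  (2B, 2-aligned)
  110..111  mip_level  (1B, 1-aligned)
  111..112  -- padding (1B)
  112..120  pitch  (8B, 4-aligned)
  120..121  channels  (1B, 1-aligned)
  121..124  -- padding (3B)
  124..128  stride  (4B, 4-aligned)
  128..132  width  (4B, 4-aligned)
  sizeof = 132, alignof = 4
136 − 132 = 4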